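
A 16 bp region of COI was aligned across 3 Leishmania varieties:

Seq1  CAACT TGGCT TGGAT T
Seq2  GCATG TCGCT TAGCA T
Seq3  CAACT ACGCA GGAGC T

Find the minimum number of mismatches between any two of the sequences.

7

Pairwise Hamming distances:
  Seq1 vs Seq2: 8
  Seq1 vs Seq3: 7
  Seq2 vs Seq3: 11
The smallest is 7, between Seq1 and Seq3.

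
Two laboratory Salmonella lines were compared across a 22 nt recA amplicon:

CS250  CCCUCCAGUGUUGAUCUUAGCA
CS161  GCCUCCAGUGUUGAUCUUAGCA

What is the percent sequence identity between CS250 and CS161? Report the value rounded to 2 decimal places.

95.45%

Differing sites — 1:C/G.
21 of the 22 sites match, so the percent identity is 21/22 × 100 = 95.45%.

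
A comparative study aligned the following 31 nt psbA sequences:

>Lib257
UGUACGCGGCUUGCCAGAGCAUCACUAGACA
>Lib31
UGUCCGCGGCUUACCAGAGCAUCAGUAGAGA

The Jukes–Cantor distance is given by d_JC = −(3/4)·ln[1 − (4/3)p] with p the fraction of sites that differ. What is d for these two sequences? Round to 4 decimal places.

0.1416

Mismatches occur at site 4 (A↔C), site 13 (G↔A), site 25 (C↔G), site 30 (C↔G).
p = 4/31 = 0.129032.
d = −0.75 · ln(1 − (4/3)·0.129032) = −0.75 · ln(0.827957) = −0.75 · (-0.188794) = 0.1416.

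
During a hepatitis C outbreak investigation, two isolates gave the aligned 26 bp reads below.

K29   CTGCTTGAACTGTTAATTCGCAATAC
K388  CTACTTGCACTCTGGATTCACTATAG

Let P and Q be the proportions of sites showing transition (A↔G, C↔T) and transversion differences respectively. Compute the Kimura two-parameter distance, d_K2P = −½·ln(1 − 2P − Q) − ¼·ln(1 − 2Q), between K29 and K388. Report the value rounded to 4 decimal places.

0.3964

Mismatches occur at site 3 (G/A, transition), site 8 (A/C, transversion), site 12 (G/C, transversion), site 14 (T/G, transversion), site 15 (A/G, transition), site 20 (G/A, transition), site 22 (A/T, transversion), site 26 (C/G, transversion).
Of the 8 differences, 3 transitions and 5 transversions over 26 sites: P = 3/26 = 0.115385, Q = 5/26 = 0.192308.
d = −0.5·ln(0.576922) − 0.25·ln(0.615384) = −0.5·(-0.550048) − 0.25·(-0.485509) = 0.3964.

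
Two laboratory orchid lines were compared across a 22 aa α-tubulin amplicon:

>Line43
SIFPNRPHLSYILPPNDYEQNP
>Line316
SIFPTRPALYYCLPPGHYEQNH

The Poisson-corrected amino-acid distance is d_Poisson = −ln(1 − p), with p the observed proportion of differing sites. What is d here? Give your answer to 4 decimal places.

0.3830

The sequences differ at positions 5 (N/T), 8 (H/A), 10 (S/Y), 12 (I/C), 16 (N/G), 17 (D/H), 22 (P/H).
p = 7/22 = 0.318182.
d = −ln(1 − 0.318182) = −ln(0.681818) = 0.3830.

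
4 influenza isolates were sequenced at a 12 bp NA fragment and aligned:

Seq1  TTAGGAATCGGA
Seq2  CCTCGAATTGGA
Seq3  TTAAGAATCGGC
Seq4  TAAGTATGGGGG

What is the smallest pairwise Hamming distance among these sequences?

2

Pairwise Hamming distances:
  Seq1 vs Seq2: 5
  Seq1 vs Seq3: 2
  Seq1 vs Seq4: 6
  Seq2 vs Seq3: 6
  Seq2 vs Seq4: 9
  Seq3 vs Seq4: 7
The smallest is 2, between Seq1 and Seq3.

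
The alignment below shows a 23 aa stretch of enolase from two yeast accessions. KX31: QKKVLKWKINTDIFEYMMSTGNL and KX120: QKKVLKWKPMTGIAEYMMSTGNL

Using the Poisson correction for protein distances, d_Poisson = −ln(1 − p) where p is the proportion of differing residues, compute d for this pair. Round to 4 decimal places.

0.1911

Mismatches occur at site 9 (I/P), site 10 (N/M), site 12 (D/G), site 14 (F/A).
p = 4/23 = 0.173913.
d = −ln(1 − 0.173913) = −ln(0.826087) = 0.1911.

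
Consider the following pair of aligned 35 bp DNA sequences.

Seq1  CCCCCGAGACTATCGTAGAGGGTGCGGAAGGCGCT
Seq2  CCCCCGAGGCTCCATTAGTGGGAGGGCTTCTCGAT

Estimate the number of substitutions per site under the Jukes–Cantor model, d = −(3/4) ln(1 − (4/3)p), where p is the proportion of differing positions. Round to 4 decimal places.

0.5716

Differing sites — 9:A/G; 12:A/C; 13:T/C; 14:C/A; 15:G/T; 19:A/T; 23:T/A; 25:C/G; 27:G/C; 28:A/T; 29:A/T; 30:G/C; 31:G/T; 34:C/A.
p = 14/35 = 0.400000.
d = −0.75 · ln(1 − (4/3)·0.400000) = −0.75 · ln(0.466667) = −0.75 · (-0.762139) = 0.5716.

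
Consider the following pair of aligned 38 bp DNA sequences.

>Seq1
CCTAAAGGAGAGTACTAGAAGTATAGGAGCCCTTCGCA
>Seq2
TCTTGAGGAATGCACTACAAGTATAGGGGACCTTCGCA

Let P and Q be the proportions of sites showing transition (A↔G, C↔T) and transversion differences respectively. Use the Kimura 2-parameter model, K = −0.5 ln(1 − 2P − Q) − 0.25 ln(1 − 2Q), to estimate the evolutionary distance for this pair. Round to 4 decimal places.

Mismatches occur at site 1 (C/T, transition), site 4 (A/T, transversion), site 5 (A/G, transition), site 10 (G/A, transition), site 11 (A/T, transversion), site 13 (T/C, transition), site 18 (G/C, transversion), site 28 (A/G, transition), site 30 (C/A, transversion).
Of the 9 differences, 5 transitions and 4 transversions over 38 sites: P = 5/38 = 0.131579, Q = 4/38 = 0.105263.
d = −0.5·ln(0.631579) − 0.25·ln(0.789474) = −0.5·(-0.459532) − 0.25·(-0.236388) = 0.2889.

0.2889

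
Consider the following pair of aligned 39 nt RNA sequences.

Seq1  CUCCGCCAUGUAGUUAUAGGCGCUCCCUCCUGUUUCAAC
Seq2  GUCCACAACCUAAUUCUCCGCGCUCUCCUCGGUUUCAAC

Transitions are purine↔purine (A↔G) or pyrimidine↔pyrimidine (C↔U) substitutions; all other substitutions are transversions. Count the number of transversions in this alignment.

Mismatches occur at site 1 (C→G, transversion), site 5 (G→A, transition), site 7 (C→A, transversion), site 9 (U→C, transition), site 10 (G→C, transversion), site 13 (G→A, transition), site 16 (A→C, transversion), site 18 (A→C, transversion), site 19 (G→C, transversion), site 26 (C→U, transition), site 28 (U→C, transition), site 29 (C→U, transition), site 31 (U→G, transversion).
Of the 13 differences, 6 transitions and 7 transversions, so the answer is 7.

7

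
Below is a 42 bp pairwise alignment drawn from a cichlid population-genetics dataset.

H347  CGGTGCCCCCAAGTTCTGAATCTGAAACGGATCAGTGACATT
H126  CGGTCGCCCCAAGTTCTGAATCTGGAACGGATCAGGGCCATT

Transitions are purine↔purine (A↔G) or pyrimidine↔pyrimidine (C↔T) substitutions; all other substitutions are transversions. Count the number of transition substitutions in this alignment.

1

The sequences differ at positions 5 (G/C, transversion), 6 (C/G, transversion), 25 (A/G, transition), 36 (T/G, transversion), 38 (A/C, transversion).
Of the 5 differences, 1 transition and 4 transversions, so the answer is 1.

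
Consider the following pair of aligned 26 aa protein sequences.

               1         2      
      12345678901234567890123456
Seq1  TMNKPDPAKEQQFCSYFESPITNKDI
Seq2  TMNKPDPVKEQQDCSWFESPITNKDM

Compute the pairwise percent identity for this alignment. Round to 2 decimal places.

84.62%

The sequences differ at positions 8 (A/V), 13 (F/D), 16 (Y/W), 26 (I/M).
22 of the 26 sites match, so the percent identity is 22/26 × 100 = 84.62%.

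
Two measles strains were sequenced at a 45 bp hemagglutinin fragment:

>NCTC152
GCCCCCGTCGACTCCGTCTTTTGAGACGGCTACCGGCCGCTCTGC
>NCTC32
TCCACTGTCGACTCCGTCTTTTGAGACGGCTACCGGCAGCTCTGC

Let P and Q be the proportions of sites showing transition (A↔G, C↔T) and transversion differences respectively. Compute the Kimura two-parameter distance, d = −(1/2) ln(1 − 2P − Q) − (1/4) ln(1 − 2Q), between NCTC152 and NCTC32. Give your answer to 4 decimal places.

Differing sites — 1:G/T (Tv); 4:C/A (Tv); 6:C/T (Ti); 38:C/A (Tv).
Of the 4 differences, 1 transition and 3 transversions over 45 sites: P = 1/45 = 0.022222, Q = 3/45 = 0.066667.
d = −0.5·ln(0.888889) − 0.25·ln(0.866666) = −0.5·(-0.117783) − 0.25·(-0.143102) = 0.0947.

0.0947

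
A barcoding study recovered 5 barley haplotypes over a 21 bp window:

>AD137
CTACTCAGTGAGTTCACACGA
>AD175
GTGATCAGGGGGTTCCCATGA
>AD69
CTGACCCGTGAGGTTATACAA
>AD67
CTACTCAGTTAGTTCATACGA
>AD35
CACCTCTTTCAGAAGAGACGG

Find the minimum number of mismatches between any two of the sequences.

Pairwise Hamming distances:
  AD137 vs AD175: 7
  AD137 vs AD69: 8
  AD137 vs AD67: 2
  AD137 vs AD35: 10
  AD175 vs AD69: 11
  AD175 vs AD67: 9
  AD175 vs AD35: 16
  AD69 vs AD67: 8
  AD69 vs AD35: 13
  AD67 vs AD35: 10
The smallest is 2, between AD137 and AD67.

2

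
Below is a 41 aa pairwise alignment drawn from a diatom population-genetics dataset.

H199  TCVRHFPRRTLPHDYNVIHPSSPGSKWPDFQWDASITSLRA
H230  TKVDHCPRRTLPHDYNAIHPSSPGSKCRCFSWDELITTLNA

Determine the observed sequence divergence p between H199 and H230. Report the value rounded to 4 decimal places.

0.2927

Differing sites — 2:C/K; 4:R/D; 6:F/C; 17:V/A; 27:W/C; 28:P/R; 29:D/C; 31:Q/S; 34:A/E; 35:S/L; 38:S/T; 40:R/N.
There are 12 differences over 41 sites, so p = 12/41 = 0.2927.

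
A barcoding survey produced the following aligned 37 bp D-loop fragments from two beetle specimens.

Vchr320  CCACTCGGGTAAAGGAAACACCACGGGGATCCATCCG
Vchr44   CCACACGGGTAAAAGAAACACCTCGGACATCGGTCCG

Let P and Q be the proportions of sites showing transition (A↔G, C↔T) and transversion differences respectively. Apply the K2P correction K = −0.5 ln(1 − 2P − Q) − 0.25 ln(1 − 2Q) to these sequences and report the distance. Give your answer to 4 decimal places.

The sequences differ at positions 5 (T/A, transversion), 14 (G/A, transition), 23 (A/T, transversion), 27 (G/A, transition), 28 (G/C, transversion), 32 (C/G, transversion), 33 (A/G, transition).
Of the 7 differences, 3 transitions and 4 transversions over 37 sites: P = 3/37 = 0.081081, Q = 4/37 = 0.108108.
d = −0.5·ln(0.729730) − 0.25·ln(0.783784) = −0.5·(-0.315081) − 0.25·(-0.243622) = 0.2184.

0.2184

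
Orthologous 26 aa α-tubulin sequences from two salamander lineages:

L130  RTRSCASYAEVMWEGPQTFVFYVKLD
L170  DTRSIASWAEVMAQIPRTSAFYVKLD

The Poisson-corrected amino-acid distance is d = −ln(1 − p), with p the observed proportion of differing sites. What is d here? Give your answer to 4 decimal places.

0.4249

The sequences differ at positions 1 (R/D), 5 (C/I), 8 (Y/W), 13 (W/A), 14 (E/Q), 15 (G/I), 17 (Q/R), 19 (F/S), 20 (V/A).
p = 9/26 = 0.346154.
d = −ln(1 − 0.346154) = −ln(0.653846) = 0.4249.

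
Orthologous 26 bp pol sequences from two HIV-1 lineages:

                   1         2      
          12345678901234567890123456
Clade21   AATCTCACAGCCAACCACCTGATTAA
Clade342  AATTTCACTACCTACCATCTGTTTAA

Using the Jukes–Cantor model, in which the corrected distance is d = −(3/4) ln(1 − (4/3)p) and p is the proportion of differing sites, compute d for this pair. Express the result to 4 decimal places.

Mismatches occur at site 4 (C↔T), site 9 (A↔T), site 10 (G↔A), site 13 (A↔T), site 18 (C↔T), site 22 (A↔T).
p = 6/26 = 0.230769.
d = −0.75 · ln(1 − (4/3)·0.230769) = −0.75 · ln(0.692308) = −0.75 · (-0.367724) = 0.2758.

0.2758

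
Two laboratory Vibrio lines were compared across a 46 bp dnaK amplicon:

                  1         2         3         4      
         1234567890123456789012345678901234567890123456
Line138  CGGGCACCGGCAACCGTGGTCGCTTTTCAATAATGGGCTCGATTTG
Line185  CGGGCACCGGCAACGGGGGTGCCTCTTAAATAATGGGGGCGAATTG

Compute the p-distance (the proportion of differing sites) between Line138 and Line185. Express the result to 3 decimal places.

0.196

The sequences differ at positions 15 (C/G), 17 (T/G), 21 (C/G), 22 (G/C), 25 (T/C), 28 (C/A), 38 (C/G), 39 (T/G), 43 (T/A).
There are 9 differences over 46 sites, so p = 9/46 = 0.196.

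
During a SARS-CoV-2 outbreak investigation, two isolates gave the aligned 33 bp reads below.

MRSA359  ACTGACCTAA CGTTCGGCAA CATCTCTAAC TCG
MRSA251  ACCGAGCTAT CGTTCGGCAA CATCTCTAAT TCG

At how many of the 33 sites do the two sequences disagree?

4

Mismatches occur at site 3 (T/C), site 6 (C/G), site 10 (A/T), site 30 (C/T).
That gives 4 mismatches out of 33 aligned sites, so the Hamming distance is 4.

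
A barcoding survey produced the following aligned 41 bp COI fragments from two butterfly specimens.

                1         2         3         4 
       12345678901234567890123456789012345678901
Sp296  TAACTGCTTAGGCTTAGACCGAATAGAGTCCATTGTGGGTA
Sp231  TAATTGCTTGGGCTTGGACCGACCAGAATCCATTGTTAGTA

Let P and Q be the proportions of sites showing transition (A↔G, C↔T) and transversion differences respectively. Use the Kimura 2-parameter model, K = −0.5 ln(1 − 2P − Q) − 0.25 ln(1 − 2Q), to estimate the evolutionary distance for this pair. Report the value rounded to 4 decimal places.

Differing sites — 4:C/T (Ti); 10:A/G (Ti); 16:A/G (Ti); 23:A/C (Tv); 24:T/C (Ti); 28:G/A (Ti); 37:G/T (Tv); 38:G/A (Ti).
Of the 8 differences, 6 transitions and 2 transversions over 41 sites: P = 6/41 = 0.146341, Q = 2/41 = 0.048780.
d = −0.5·ln(0.658538) − 0.25·ln(0.902440) = −0.5·(-0.417733) − 0.25·(-0.102653) = 0.2345.

0.2345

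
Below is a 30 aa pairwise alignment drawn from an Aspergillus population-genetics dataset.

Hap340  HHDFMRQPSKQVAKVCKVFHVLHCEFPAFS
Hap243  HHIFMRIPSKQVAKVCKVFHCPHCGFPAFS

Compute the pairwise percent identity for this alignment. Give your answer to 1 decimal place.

The sequences differ at positions 3 (D/I), 7 (Q/I), 21 (V/C), 22 (L/P), 25 (E/G).
25 of the 30 sites match, so the percent identity is 25/30 × 100 = 83.3%.

83.3%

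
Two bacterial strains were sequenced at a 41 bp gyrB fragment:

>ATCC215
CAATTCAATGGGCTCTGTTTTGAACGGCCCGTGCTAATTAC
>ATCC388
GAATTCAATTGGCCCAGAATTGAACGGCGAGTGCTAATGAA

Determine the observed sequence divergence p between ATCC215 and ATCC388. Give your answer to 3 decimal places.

0.244

Mismatches occur at site 1 (C↔G), site 10 (G↔T), site 14 (T↔C), site 16 (T↔A), site 18 (T↔A), site 19 (T↔A), site 29 (C↔G), site 30 (C↔A), site 39 (T↔G), site 41 (C↔A).
There are 10 differences over 41 sites, so p = 10/41 = 0.244.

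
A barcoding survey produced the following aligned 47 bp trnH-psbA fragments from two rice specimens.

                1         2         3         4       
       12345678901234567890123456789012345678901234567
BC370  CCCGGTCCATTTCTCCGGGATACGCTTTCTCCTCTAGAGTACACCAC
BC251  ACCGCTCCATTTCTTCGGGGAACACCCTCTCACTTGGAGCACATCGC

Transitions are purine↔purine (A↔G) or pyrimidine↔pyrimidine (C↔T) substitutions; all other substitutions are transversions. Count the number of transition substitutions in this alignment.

11

Differing sites — 1:C/A (Tv); 5:G/C (Tv); 15:C/T (Ti); 20:A/G (Ti); 21:T/A (Tv); 24:G/A (Ti); 26:T/C (Ti); 27:T/C (Ti); 32:C/A (Tv); 33:T/C (Ti); 34:C/T (Ti); 36:A/G (Ti); 40:T/C (Ti); 44:C/T (Ti); 46:A/G (Ti).
Of the 15 differences, 11 transitions and 4 transversions, so the answer is 11.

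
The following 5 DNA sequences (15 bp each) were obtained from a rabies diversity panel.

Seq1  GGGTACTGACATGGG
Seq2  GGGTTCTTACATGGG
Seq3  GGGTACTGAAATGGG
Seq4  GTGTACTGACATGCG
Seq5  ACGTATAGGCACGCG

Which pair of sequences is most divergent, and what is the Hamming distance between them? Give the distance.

9

Pairwise Hamming distances:
  Seq1 vs Seq2: 2
  Seq1 vs Seq3: 1
  Seq1 vs Seq4: 2
  Seq1 vs Seq5: 7
  Seq2 vs Seq3: 3
  Seq2 vs Seq4: 4
  Seq2 vs Seq5: 9
  Seq3 vs Seq4: 3
  Seq3 vs Seq5: 8
  Seq4 vs Seq5: 6
The largest is 9, between Seq2 and Seq5.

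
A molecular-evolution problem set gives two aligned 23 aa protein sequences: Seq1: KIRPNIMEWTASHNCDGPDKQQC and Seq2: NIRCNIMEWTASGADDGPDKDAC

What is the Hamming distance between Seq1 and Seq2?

7

Mismatches occur at site 1 (K→N), site 4 (P→C), site 13 (H→G), site 14 (N→A), site 15 (C→D), site 21 (Q→D), site 22 (Q→A).
That gives 7 mismatches out of 23 aligned sites, so the Hamming distance is 7.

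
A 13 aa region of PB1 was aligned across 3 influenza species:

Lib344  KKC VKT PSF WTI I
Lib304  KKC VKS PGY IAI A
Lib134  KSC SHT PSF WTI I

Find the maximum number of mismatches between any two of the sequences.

9

Pairwise Hamming distances:
  Lib344 vs Lib304: 6
  Lib344 vs Lib134: 3
  Lib304 vs Lib134: 9
The largest is 9, between Lib304 and Lib134.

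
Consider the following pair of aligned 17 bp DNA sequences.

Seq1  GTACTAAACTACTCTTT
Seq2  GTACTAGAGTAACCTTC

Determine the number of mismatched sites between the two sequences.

5

The sequences differ at positions 7 (A/G), 9 (C/G), 12 (C/A), 13 (T/C), 17 (T/C).
That gives 5 mismatches out of 17 aligned sites, so the Hamming distance is 5.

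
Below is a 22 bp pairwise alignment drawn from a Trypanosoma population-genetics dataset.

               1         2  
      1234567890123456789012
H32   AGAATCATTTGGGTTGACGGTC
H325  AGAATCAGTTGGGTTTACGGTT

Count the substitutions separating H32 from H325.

Differing sites — 8:T/G; 16:G/T; 22:C/T.
That gives 3 mismatches out of 22 aligned sites, so the Hamming distance is 3.

3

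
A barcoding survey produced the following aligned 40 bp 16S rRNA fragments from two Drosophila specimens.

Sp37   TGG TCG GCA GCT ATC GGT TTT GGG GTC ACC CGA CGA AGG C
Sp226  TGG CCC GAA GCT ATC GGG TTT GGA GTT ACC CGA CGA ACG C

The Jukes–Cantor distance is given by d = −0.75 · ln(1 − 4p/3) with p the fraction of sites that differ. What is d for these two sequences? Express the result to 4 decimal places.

Mismatches occur at site 4 (T/C), site 6 (G/C), site 8 (C/A), site 18 (T/G), site 24 (G/A), site 27 (C/T), site 38 (G/C).
p = 7/40 = 0.175000.
d = −0.75 · ln(1 − (4/3)·0.175000) = −0.75 · ln(0.766667) = −0.75 · (-0.265703) = 0.1993.

0.1993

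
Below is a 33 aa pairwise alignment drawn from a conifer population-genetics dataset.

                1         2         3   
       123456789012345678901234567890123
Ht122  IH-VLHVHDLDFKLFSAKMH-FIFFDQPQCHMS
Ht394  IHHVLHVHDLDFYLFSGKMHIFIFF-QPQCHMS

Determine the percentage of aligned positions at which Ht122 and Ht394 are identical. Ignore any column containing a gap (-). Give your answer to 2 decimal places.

93.33%

Excluding the 3 gap columns leaves 30 comparable sites.
Differing sites — 13:K/Y; 17:A/G.
28 of the 30 comparable sites match, so the percent identity is 28/30 × 100 = 93.33%.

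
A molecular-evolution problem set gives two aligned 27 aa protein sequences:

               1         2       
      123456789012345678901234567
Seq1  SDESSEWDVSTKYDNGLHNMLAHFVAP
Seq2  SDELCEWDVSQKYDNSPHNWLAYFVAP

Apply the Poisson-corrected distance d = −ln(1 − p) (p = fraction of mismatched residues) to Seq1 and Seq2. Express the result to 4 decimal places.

The sequences differ at positions 4 (S/L), 5 (S/C), 11 (T/Q), 16 (G/S), 17 (L/P), 20 (M/W), 23 (H/Y).
p = 7/27 = 0.259259.
d = −ln(1 − 0.259259) = −ln(0.740741) = 0.3001.

0.3001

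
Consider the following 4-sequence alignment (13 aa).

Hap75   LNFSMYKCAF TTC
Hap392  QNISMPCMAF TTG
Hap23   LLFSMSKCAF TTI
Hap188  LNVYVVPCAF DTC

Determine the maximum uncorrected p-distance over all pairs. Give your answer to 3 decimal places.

Pairwise Hamming distances:
  Hap75 vs Hap392: 6
  Hap75 vs Hap23: 3
  Hap75 vs Hap188: 6
  Hap392 vs Hap23: 7
  Hap392 vs Hap188: 9
  Hap23 vs Hap188: 8
The largest is 9 mismatches, between Hap392 and Hap188; p = 9/13 = 0.692.

0.692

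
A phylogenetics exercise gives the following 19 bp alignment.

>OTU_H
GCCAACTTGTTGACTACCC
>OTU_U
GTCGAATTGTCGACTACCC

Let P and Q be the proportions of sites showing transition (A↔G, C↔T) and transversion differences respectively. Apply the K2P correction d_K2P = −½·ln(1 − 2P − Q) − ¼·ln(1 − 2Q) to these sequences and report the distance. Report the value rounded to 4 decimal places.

Differing sites — 2:C/T (Ti); 4:A/G (Ti); 6:C/A (Tv); 11:T/C (Ti).
Of the 4 differences, 3 transitions and 1 transversion over 19 sites: P = 3/19 = 0.157895, Q = 1/19 = 0.052632.
d = −0.5·ln(0.631578) − 0.25·ln(0.894736) = −0.5·(-0.459534) − 0.25·(-0.111227) = 0.2576.

0.2576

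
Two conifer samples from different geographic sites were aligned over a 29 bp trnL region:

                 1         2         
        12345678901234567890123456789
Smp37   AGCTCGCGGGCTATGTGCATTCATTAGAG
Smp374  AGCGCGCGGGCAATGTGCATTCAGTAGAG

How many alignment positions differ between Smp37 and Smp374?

Mismatches occur at site 4 (T↔G), site 12 (T↔A), site 24 (T↔G).
That gives 3 mismatches out of 29 aligned sites, so the Hamming distance is 3.

3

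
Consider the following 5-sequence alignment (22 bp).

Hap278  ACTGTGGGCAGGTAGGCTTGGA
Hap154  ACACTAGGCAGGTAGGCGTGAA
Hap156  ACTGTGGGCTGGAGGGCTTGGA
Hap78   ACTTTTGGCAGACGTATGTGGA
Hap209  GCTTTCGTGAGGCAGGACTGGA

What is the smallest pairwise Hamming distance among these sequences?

3

Pairwise Hamming distances:
  Hap278 vs Hap154: 5
  Hap278 vs Hap156: 3
  Hap278 vs Hap78: 9
  Hap278 vs Hap209: 8
  Hap154 vs Hap156: 8
  Hap154 vs Hap78: 10
  Hap154 vs Hap209: 10
  Hap156 vs Hap78: 9
  Hap156 vs Hap209: 10
  Hap78 vs Hap209: 10
The smallest is 3, between Hap278 and Hap156.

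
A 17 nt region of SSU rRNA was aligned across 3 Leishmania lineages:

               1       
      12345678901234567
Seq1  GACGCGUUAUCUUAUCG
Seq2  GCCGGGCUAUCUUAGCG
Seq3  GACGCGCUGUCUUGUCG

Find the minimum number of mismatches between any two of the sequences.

Pairwise Hamming distances:
  Seq1 vs Seq2: 4
  Seq1 vs Seq3: 3
  Seq2 vs Seq3: 5
The smallest is 3, between Seq1 and Seq3.

3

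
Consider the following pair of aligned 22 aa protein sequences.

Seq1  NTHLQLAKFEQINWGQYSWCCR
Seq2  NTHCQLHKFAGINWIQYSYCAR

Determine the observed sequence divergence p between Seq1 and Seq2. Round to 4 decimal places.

Mismatches occur at site 4 (L/C), site 7 (A/H), site 10 (E/A), site 11 (Q/G), site 15 (G/I), site 19 (W/Y), site 21 (C/A).
There are 7 differences over 22 sites, so p = 7/22 = 0.3182.

0.3182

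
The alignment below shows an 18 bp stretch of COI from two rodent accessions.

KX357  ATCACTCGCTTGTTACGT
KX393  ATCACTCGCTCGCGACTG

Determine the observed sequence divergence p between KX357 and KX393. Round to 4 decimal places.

Differing sites — 11:T/C; 13:T/C; 14:T/G; 17:G/T; 18:T/G.
There are 5 differences over 18 sites, so p = 5/18 = 0.2778.

0.2778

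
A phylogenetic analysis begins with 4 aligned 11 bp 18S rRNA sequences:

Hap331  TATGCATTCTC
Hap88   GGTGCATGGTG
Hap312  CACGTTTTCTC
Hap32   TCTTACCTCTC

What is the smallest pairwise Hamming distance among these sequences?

Pairwise Hamming distances:
  Hap331 vs Hap88: 5
  Hap331 vs Hap312: 4
  Hap331 vs Hap32: 5
  Hap88 vs Hap312: 8
  Hap88 vs Hap32: 9
  Hap312 vs Hap32: 7
The smallest is 4, between Hap331 and Hap312.

4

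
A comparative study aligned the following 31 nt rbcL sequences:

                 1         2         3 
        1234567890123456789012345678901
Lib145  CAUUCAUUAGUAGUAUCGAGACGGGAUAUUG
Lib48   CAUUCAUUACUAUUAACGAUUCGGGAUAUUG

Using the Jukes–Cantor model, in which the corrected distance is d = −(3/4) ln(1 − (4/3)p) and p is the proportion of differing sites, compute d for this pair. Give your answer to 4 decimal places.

0.1816

Mismatches occur at site 10 (G→C), site 13 (G→U), site 16 (U→A), site 20 (G→U), site 21 (A→U).
p = 5/31 = 0.161290.
d = −0.75 · ln(1 − (4/3)·0.161290) = −0.75 · ln(0.784947) = −0.75 · (-0.242139) = 0.1816.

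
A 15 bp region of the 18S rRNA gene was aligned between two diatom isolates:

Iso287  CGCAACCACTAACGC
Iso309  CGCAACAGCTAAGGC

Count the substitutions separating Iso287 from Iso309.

Mismatches occur at site 7 (C↔A), site 8 (A↔G), site 13 (C↔G).
That gives 3 mismatches out of 15 aligned sites, so the Hamming distance is 3.

3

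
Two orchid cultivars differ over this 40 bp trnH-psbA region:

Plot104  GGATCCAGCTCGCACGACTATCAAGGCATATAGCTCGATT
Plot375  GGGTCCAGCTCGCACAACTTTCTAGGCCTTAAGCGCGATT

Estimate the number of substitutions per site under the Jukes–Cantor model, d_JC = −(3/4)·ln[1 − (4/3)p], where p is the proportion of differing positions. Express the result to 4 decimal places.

The sequences differ at positions 3 (A/G), 16 (G/A), 20 (A/T), 23 (A/T), 28 (A/C), 30 (A/T), 31 (T/A), 35 (T/G).
p = 8/40 = 0.200000.
d = −0.75 · ln(1 − (4/3)·0.200000) = −0.75 · ln(0.733333) = −0.75 · (-0.310155) = 0.2326.

0.2326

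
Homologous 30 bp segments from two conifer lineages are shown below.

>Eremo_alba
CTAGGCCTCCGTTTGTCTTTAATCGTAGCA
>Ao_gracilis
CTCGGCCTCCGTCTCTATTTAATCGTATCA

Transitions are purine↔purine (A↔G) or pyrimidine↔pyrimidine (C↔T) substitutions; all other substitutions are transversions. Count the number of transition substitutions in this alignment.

Differing sites — 3:A/C (Tv); 13:T/C (Ti); 15:G/C (Tv); 17:C/A (Tv); 28:G/T (Tv).
Of the 5 differences, 1 transition and 4 transversions, so the answer is 1.

1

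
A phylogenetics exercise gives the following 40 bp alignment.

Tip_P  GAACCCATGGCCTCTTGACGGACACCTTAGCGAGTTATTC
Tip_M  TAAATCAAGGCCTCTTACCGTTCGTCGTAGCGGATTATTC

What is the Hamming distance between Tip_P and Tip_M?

The sequences differ at positions 1 (G/T), 4 (C/A), 5 (C/T), 8 (T/A), 17 (G/A), 18 (A/C), 21 (G/T), 22 (A/T), 24 (A/G), 25 (C/T), 27 (T/G), 33 (A/G), 34 (G/A).
That gives 13 mismatches out of 40 aligned sites, so the Hamming distance is 13.

13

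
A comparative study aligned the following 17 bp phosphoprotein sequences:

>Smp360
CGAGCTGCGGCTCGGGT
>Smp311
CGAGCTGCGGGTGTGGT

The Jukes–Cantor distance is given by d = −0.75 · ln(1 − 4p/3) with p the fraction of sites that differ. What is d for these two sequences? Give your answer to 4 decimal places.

0.2012

Differing sites — 11:C/G; 13:C/G; 14:G/T.
p = 3/17 = 0.176471.
d = −0.75 · ln(1 − (4/3)·0.176471) = −0.75 · ln(0.764705) = −0.75 · (-0.268265) = 0.2012.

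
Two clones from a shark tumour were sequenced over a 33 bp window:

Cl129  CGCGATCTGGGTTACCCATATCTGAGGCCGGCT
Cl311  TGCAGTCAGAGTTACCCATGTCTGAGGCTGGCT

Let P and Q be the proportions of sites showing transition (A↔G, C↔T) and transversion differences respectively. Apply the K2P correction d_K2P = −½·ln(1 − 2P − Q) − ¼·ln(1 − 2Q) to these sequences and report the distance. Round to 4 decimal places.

0.2660

Differing sites — 1:C/T (Ti); 4:G/A (Ti); 5:A/G (Ti); 8:T/A (Tv); 10:G/A (Ti); 20:A/G (Ti); 29:C/T (Ti).
Of the 7 differences, 6 transitions and 1 transversion over 33 sites: P = 6/33 = 0.181818, Q = 1/33 = 0.030303.
d = −0.5·ln(0.606061) − 0.25·ln(0.939394) = −0.5·(-0.500775) − 0.25·(-0.062520) = 0.2660.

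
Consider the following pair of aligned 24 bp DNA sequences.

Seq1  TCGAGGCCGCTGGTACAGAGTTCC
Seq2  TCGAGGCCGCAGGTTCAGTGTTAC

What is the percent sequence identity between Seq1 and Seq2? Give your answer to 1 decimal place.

The sequences differ at positions 11 (T/A), 15 (A/T), 19 (A/T), 23 (C/A).
20 of the 24 sites match, so the percent identity is 20/24 × 100 = 83.3%.

83.3%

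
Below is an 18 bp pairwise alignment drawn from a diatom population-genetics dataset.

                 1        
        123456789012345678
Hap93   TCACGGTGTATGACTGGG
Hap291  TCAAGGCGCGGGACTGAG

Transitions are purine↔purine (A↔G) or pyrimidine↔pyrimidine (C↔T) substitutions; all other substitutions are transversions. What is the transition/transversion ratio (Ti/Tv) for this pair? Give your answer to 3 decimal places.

2.000

Differing sites — 4:C/A (Tv); 7:T/C (Ti); 9:T/C (Ti); 10:A/G (Ti); 11:T/G (Tv); 17:G/A (Ti).
Of the 6 differences, 4 transitions and 2 transversions, so Ti/Tv = 4/2 = 2.000.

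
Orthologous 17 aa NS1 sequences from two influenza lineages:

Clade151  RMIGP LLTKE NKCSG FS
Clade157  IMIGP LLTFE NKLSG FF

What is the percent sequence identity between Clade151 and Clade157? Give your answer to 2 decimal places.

Differing sites — 1:R/I; 9:K/F; 13:C/L; 17:S/F.
13 of the 17 sites match, so the percent identity is 13/17 × 100 = 76.47%.

76.47%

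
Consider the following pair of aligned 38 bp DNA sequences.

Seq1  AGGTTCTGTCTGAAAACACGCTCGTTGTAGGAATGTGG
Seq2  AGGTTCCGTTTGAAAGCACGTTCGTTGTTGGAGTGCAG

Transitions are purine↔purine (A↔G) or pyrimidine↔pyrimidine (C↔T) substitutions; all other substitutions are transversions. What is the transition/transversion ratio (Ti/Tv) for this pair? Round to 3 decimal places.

7.000

The sequences differ at positions 7 (T/C, transition), 10 (C/T, transition), 16 (A/G, transition), 21 (C/T, transition), 29 (A/T, transversion), 33 (A/G, transition), 36 (T/C, transition), 37 (G/A, transition).
Of the 8 differences, 7 transitions and 1 transversion, so Ti/Tv = 7/1 = 7.000.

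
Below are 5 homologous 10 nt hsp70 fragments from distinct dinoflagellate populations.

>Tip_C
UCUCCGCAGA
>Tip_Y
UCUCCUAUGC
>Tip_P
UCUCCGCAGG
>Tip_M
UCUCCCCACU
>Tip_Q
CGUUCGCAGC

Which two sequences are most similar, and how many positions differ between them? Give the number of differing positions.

1

Pairwise Hamming distances:
  Tip_C vs Tip_Y: 4
  Tip_C vs Tip_P: 1
  Tip_C vs Tip_M: 3
  Tip_C vs Tip_Q: 4
  Tip_Y vs Tip_P: 4
  Tip_Y vs Tip_M: 5
  Tip_Y vs Tip_Q: 6
  Tip_P vs Tip_M: 3
  Tip_P vs Tip_Q: 4
  Tip_M vs Tip_Q: 6
The smallest is 1, between Tip_C and Tip_P.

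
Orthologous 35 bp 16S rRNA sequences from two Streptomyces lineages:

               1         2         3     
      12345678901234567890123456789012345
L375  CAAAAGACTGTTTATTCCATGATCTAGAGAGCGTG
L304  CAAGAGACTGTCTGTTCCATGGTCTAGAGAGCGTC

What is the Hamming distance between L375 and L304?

5

Mismatches occur at site 4 (A↔G), site 12 (T↔C), site 14 (A↔G), site 22 (A↔G), site 35 (G↔C).
That gives 5 mismatches out of 35 aligned sites, so the Hamming distance is 5.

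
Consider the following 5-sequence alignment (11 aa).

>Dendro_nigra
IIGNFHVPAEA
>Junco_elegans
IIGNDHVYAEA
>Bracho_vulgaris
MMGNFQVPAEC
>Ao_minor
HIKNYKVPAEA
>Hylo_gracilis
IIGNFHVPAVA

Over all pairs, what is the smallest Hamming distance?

Pairwise Hamming distances:
  Dendro_nigra vs Junco_elegans: 2
  Dendro_nigra vs Bracho_vulgaris: 4
  Dendro_nigra vs Ao_minor: 4
  Dendro_nigra vs Hylo_gracilis: 1
  Junco_elegans vs Bracho_vulgaris: 6
  Junco_elegans vs Ao_minor: 5
  Junco_elegans vs Hylo_gracilis: 3
  Bracho_vulgaris vs Ao_minor: 6
  Bracho_vulgaris vs Hylo_gracilis: 5
  Ao_minor vs Hylo_gracilis: 5
The smallest is 1, between Dendro_nigra and Hylo_gracilis.

1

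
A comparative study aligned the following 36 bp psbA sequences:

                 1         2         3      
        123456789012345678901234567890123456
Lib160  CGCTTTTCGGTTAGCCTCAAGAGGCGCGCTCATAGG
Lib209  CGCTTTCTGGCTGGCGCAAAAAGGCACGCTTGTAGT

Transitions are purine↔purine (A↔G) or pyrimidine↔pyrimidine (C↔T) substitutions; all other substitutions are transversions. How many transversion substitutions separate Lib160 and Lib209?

3

The sequences differ at positions 7 (T/C, transition), 8 (C/T, transition), 11 (T/C, transition), 13 (A/G, transition), 16 (C/G, transversion), 17 (T/C, transition), 18 (C/A, transversion), 21 (G/A, transition), 26 (G/A, transition), 31 (C/T, transition), 32 (A/G, transition), 36 (G/T, transversion).
Of the 12 differences, 9 transitions and 3 transversions, so the answer is 3.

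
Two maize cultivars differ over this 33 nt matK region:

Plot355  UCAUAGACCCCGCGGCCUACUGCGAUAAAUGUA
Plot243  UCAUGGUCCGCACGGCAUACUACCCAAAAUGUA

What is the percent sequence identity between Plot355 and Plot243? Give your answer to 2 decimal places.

Mismatches occur at site 5 (A→G), site 7 (A→U), site 10 (C→G), site 12 (G→A), site 17 (C→A), site 22 (G→A), site 24 (G→C), site 25 (A→C), site 26 (U→A).
24 of the 33 sites match, so the percent identity is 24/33 × 100 = 72.73%.

72.73%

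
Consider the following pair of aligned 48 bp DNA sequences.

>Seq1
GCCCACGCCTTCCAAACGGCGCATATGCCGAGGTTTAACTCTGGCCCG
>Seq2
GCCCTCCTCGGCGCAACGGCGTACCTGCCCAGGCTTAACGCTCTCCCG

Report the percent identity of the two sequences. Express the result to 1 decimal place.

The sequences differ at positions 5 (A/T), 7 (G/C), 8 (C/T), 10 (T/G), 11 (T/G), 13 (C/G), 14 (A/C), 22 (C/T), 24 (T/C), 25 (A/C), 30 (G/C), 34 (T/C), 40 (T/G), 43 (G/C), 44 (G/T).
33 of the 48 sites match, so the percent identity is 33/48 × 100 = 68.8%.

68.8%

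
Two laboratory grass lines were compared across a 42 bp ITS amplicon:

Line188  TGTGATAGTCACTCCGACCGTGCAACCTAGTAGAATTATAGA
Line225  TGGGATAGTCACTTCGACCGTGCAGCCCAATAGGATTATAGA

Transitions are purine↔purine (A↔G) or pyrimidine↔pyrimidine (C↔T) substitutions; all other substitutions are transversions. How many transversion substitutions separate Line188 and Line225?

Mismatches occur at site 3 (T/G, transversion), site 14 (C/T, transition), site 25 (A/G, transition), site 28 (T/C, transition), site 30 (G/A, transition), site 34 (A/G, transition).
Of the 6 differences, 5 transitions and 1 transversion, so the answer is 1.

1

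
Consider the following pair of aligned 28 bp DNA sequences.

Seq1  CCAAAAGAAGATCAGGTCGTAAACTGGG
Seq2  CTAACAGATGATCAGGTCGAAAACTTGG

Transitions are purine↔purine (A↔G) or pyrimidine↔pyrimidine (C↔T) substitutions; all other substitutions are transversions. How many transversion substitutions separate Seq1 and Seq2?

4

Mismatches occur at site 2 (C↔T, transition), site 5 (A↔C, transversion), site 9 (A↔T, transversion), site 20 (T↔A, transversion), site 26 (G↔T, transversion).
Of the 5 differences, 1 transition and 4 transversions, so the answer is 4.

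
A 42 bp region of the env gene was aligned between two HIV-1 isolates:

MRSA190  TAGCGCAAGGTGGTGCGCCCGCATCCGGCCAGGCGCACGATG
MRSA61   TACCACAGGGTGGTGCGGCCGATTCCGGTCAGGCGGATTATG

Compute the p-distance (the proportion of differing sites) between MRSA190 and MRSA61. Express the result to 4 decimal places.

0.2381

Mismatches occur at site 3 (G/C), site 5 (G/A), site 8 (A/G), site 18 (C/G), site 22 (C/A), site 23 (A/T), site 29 (C/T), site 36 (C/G), site 38 (C/T), site 39 (G/T).
There are 10 differences over 42 sites, so p = 10/42 = 0.2381.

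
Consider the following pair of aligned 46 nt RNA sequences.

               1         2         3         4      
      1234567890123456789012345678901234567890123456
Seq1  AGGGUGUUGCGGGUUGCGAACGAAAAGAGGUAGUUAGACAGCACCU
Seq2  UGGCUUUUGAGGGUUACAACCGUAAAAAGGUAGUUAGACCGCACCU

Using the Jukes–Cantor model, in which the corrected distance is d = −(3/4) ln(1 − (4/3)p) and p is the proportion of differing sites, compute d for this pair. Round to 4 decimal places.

Mismatches occur at site 1 (A→U), site 4 (G→C), site 6 (G→U), site 10 (C→A), site 16 (G→A), site 18 (G→A), site 20 (A→C), site 23 (A→U), site 27 (G→A), site 40 (A→C).
p = 10/46 = 0.217391.
d = −0.75 · ln(1 − (4/3)·0.217391) = −0.75 · ln(0.710145) = −0.75 · (-0.342286) = 0.2567.

0.2567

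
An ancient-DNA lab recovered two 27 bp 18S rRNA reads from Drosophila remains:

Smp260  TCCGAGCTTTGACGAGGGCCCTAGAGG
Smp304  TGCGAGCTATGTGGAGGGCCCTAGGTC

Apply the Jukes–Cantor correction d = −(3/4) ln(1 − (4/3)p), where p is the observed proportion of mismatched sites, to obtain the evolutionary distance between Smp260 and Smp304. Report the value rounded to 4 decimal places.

Differing sites — 2:C/G; 9:T/A; 12:A/T; 13:C/G; 25:A/G; 26:G/T; 27:G/C.
p = 7/27 = 0.259259.
d = −0.75 · ln(1 − (4/3)·0.259259) = −0.75 · ln(0.654321) = −0.75 · (-0.424157) = 0.3181.

0.3181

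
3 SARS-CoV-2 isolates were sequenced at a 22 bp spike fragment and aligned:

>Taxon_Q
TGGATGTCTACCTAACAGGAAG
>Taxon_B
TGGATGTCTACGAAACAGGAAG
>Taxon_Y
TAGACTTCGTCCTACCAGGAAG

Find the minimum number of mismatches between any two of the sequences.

2

Pairwise Hamming distances:
  Taxon_Q vs Taxon_B: 2
  Taxon_Q vs Taxon_Y: 6
  Taxon_B vs Taxon_Y: 8
The smallest is 2, between Taxon_Q and Taxon_B.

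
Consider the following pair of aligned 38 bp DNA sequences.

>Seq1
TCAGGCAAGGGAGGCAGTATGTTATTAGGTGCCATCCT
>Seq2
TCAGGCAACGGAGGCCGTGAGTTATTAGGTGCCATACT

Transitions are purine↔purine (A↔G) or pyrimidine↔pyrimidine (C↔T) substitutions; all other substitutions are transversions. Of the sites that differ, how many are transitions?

The sequences differ at positions 9 (G/C, transversion), 16 (A/C, transversion), 19 (A/G, transition), 20 (T/A, transversion), 36 (C/A, transversion).
Of the 5 differences, 1 transition and 4 transversions, so the answer is 1.

1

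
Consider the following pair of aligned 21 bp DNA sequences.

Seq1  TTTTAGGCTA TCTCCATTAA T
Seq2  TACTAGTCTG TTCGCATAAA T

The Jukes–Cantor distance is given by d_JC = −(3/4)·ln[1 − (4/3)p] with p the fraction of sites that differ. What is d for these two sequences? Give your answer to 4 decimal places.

Mismatches occur at site 2 (T→A), site 3 (T→C), site 7 (G→T), site 10 (A→G), site 12 (C→T), site 13 (T→C), site 14 (C→G), site 18 (T→A).
p = 8/21 = 0.380952.
d = −0.75 · ln(1 − (4/3)·0.380952) = −0.75 · ln(0.492064) = −0.75 · (-0.709146) = 0.5319.

0.5319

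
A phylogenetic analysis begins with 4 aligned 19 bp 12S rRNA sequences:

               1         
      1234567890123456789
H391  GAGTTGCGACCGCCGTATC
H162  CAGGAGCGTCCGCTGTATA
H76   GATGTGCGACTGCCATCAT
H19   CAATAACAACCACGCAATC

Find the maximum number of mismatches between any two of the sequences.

Pairwise Hamming distances:
  H391 vs H162: 6
  H391 vs H76: 7
  H391 vs H19: 9
  H162 vs H76: 10
  H162 vs H19: 10
  H76 vs H19: 14
The largest is 14, between H76 and H19.

14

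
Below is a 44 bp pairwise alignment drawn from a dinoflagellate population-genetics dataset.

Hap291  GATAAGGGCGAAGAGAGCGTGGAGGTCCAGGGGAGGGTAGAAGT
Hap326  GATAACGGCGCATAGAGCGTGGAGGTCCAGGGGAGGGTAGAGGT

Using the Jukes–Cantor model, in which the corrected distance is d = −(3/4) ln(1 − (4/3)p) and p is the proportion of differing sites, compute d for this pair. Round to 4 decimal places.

Differing sites — 6:G/C; 11:A/C; 13:G/T; 42:A/G.
p = 4/44 = 0.090909.
d = −0.75 · ln(1 − (4/3)·0.090909) = −0.75 · ln(0.878788) = −0.75 · (-0.129212) = 0.0969.

0.0969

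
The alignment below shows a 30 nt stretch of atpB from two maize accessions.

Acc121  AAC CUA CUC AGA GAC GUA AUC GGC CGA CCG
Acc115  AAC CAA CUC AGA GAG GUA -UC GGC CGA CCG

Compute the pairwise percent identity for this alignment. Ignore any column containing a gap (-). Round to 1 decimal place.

93.1%

Excluding the 1 gap column leaves 29 comparable sites.
Mismatches occur at site 5 (U→A), site 15 (C→G).
27 of the 29 comparable sites match, so the percent identity is 27/29 × 100 = 93.1%.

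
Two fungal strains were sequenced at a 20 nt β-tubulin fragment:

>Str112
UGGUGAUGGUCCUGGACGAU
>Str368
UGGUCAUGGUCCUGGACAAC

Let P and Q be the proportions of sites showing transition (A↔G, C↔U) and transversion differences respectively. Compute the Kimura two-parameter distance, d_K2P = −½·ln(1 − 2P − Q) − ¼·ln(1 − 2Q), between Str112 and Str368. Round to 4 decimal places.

Differing sites — 5:G/C (Tv); 18:G/A (Ti); 20:U/C (Ti).
Of the 3 differences, 2 transitions and 1 transversion over 20 sites: P = 2/20 = 0.100000, Q = 1/20 = 0.050000.
d = −0.5·ln(0.750000) − 0.25·ln(0.900000) = −0.5·(-0.287682) − 0.25·(-0.105361) = 0.1702.

0.1702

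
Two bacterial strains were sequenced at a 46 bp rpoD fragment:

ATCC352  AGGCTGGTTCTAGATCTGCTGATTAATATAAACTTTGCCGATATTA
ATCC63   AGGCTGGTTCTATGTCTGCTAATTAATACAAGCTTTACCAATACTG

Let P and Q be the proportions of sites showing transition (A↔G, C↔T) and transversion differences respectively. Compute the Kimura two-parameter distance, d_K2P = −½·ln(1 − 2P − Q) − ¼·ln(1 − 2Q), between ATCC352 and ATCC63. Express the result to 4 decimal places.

Differing sites — 13:G/T (Tv); 14:A/G (Ti); 21:G/A (Ti); 29:T/C (Ti); 32:A/G (Ti); 37:G/A (Ti); 40:G/A (Ti); 44:T/C (Ti); 46:A/G (Ti).
Of the 9 differences, 8 transitions and 1 transversion over 46 sites: P = 8/46 = 0.173913, Q = 1/46 = 0.021739.
d = −0.5·ln(0.630435) − 0.25·ln(0.956522) = −0.5·(-0.461345) − 0.25·(-0.044451) = 0.2418.

0.2418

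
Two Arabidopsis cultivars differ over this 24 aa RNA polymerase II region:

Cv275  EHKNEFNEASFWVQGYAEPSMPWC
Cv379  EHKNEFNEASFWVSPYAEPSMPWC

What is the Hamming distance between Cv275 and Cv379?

The sequences differ at positions 14 (Q/S), 15 (G/P).
That gives 2 mismatches out of 24 aligned sites, so the Hamming distance is 2.

2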